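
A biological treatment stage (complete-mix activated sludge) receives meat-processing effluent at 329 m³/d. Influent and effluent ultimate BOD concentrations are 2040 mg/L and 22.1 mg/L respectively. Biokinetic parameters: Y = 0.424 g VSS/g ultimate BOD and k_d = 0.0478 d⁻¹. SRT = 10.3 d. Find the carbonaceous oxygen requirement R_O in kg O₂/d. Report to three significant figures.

R_O ≈ 396 kg O₂/d

Observed yield with endogenous decay: Y_obs = Y / (1 + k_d·θ_c) = 0.424 / (1 + 0.0478 × 10.3) = 0.424 / 1.492 = 0.2841 g VSS/g ultimate BOD.
Substrate removed = Q·(S₀ − S) = 329 m³/d × (2040 − 22.1) g/m³ = 6.64×10^5 g/d = 663.9 kg/d.
Biomass synthesised: P_X = Y_obs × 663.9 = 188.6 kg VSS/d.
R_O = Q·(S₀ − S) − 1.42·P_X = 663.9 − 1.42 × 188.6 = 396.0 kg O₂/d.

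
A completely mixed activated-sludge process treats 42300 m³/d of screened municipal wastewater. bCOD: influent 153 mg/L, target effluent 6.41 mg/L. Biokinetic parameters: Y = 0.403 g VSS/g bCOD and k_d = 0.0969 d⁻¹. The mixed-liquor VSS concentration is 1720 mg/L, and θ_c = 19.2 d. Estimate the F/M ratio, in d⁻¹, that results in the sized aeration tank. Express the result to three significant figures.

From the SRT design equation V = Y Q (S₀−S) θ_c / [X (1 + k_d θ_c)] = 0.403 × 42300 × (153 − 6.41) × 19.2 / [1720 × (1 + 0.0969 × 19.2)] = 4.8×10^7 / 4920 = 9752 m³.
F/M = applied load / biomass = Q·S₀/(V·X) = 42300 × 153 / (9752 × 1720) = 0.3859 d⁻¹.

F/M ≈ 0.386 d⁻¹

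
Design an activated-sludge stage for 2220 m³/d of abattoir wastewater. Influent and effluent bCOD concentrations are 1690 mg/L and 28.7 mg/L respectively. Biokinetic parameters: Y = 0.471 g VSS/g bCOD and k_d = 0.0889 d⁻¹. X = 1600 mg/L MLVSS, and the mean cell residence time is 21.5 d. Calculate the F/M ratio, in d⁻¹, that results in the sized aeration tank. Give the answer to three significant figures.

From the SRT design equation V = Y Q (S₀−S) θ_c / [X (1 + k_d θ_c)] = 0.471 × 2220 × (1690 − 28.7) × 21.5 / [1600 × (1 + 0.0889 × 21.5)] = 3.73×10^7 / 4658 = 8018 m³.
Food-to-microorganism ratio F/M = Q S₀ / (V X) = 2220 × 1690 / (8018 × 1600) = 0.2925 d⁻¹.

F/M ≈ 0.292 d⁻¹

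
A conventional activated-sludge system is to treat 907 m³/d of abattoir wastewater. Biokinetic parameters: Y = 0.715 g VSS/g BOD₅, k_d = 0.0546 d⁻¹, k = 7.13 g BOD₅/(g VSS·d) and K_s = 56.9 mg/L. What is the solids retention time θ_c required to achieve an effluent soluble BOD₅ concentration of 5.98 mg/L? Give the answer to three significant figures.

θ_c ≈ 2.32 d

From 1/θ_c = Y·k·S/(K_s + S) − k_d: Y·k·S/(K_s+S) = 0.715 × 7.13 × 5.98 / (56.9 + 5.98) = 0.4848 d⁻¹.
θ_c = 1/(μ − k_d) = 1/(0.4848 − 0.0546) = 1/0.4302 = 2.324 d.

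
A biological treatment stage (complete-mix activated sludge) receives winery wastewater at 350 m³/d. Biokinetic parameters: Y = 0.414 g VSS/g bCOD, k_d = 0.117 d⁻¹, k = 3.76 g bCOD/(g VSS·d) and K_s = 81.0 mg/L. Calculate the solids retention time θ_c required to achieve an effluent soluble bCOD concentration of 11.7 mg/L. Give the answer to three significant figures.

θ_c ≈ 12.6 d

From 1/θ_c = Y·k·S/(K_s + S) − k_d: Y·k·S/(K_s+S) = 0.414 × 3.76 × 11.7 / (81.0 + 11.7) = 0.1965 d⁻¹.
1/θ_c = 0.1965 − 0.117 = 0.07947 d⁻¹, so θ_c = 12.58 d.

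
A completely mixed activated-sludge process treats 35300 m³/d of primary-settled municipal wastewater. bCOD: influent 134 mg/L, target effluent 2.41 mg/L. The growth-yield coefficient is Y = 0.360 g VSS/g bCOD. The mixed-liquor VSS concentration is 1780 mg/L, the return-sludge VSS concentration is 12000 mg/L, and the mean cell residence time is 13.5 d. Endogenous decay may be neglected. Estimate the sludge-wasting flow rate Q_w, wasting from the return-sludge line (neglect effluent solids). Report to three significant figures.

Biomass mass balance (decay neglected): V·X = Y·Q·(S₀ − S)·θ_c, so V = 0.360 × 35300 × (134 − 2.41) × 13.5 / 1780 = 12683 m³.
Wasting from the return line (neglecting effluent solids): Q_w = V·X / (θ_c·X_r) = 12683 × 1780 / (13.5 × 12000) = 139.4 m³/d.

Q_w ≈ 139 m³/d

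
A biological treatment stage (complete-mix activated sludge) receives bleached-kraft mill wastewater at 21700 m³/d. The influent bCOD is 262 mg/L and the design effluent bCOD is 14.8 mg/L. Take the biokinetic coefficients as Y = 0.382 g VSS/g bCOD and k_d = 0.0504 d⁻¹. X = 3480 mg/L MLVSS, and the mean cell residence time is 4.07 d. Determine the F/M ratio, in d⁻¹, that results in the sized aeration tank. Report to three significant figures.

Steady-state biomass mass balance: V·X·(1 + k_d·θ_c) = Y·Q·(S₀ − S)·θ_c, so V = 0.382 × 21700 × (262 − 14.8) × 4.07 / [3480 × (1 + 0.0504 × 4.07)] = 8.34×10^6 / 4194 = 1989 m³.
F/M = Q·S₀ / (V·X) = 21700 × 262 / (1989 × 3480) = 0.8215 g bCOD·(g VSS·d)⁻¹.

F/M ≈ 0.822 d⁻¹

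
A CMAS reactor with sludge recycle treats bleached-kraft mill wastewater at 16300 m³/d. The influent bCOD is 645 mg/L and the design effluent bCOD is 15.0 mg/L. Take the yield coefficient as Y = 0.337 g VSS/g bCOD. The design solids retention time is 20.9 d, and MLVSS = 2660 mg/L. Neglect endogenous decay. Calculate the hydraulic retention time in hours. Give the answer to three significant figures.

With k_d = 0 the design equation reduces to V = Y Q (S₀−S) θ_c / X = 0.337 × 16300 × (645 − 15.0) × 20.9 / 2660 = 27191 m³.
Hydraulic retention time τ = V/Q = 27191 / 16300 = 1.668 d = 40.04 h.

τ ≈ 40.0 h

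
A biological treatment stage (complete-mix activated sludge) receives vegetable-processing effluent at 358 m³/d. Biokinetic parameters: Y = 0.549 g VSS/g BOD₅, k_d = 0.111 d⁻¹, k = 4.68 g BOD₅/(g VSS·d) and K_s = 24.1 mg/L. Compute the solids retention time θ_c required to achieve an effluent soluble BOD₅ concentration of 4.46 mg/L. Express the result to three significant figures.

From 1/θ_c = Y·k·S/(K_s + S) − k_d: Y·k·S/(K_s+S) = 0.549 × 4.68 × 4.46 / (24.1 + 4.46) = 0.4012 d⁻¹.
1/θ_c = 0.4012 − 0.111 = 0.2902 d⁻¹, so θ_c = 3.446 d.

θ_c ≈ 3.45 d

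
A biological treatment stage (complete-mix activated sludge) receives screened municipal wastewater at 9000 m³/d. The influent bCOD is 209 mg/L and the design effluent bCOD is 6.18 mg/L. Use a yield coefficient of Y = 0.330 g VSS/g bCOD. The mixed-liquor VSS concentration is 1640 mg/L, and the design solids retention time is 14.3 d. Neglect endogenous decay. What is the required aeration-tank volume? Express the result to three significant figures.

V·X = Y·Q·ΔS·θ_c gives V = 0.330 × 9000 × (209 − 6.18) × 14.3 / 1640 = 5252 m³.

V ≈ 5250 m³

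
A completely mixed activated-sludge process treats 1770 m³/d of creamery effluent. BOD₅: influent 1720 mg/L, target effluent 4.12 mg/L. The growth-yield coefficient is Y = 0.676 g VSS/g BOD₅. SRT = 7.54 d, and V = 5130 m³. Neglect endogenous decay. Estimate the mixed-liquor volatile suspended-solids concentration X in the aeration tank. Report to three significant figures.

X ≈ 3020 mg/L

From V·X = Y·Q·(S₀ − S)·θ_c (decay neglected): X = 0.676 × 1770 × (1720 − 4.12) × 7.54 / 5130 = 3018 mg/L.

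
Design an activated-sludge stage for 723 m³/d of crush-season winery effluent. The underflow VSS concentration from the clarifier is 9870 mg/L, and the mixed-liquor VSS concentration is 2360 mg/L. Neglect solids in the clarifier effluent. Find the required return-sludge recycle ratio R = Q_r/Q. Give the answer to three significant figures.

Mass balance around the secondary clarifier (neglecting effluent solids): R = X / (X_r − X) = 2360 / (9870 − 2360) = 0.3142.

R ≈ 0.314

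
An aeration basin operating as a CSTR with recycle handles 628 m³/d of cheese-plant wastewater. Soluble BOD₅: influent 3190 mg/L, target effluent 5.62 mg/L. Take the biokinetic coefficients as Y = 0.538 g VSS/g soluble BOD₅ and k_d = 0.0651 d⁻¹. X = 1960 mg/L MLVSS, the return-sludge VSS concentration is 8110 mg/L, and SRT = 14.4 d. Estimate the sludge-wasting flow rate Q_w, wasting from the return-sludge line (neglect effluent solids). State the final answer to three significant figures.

Q_w ≈ 68.5 m³/d

From the SRT design equation V = Y Q (S₀−S) θ_c / [X (1 + k_d θ_c)] = 0.538 × 628 × (3190 − 5.62) × 14.4 / [1960 × (1 + 0.0651 × 14.4)] = 1.55×10^7 / 3797 = 4080 m³.
Wasting from the return line (neglecting effluent solids): Q_w = V·X / (θ_c·X_r) = 4080 × 1960 / (14.4 × 8110) = 68.47 m³/d.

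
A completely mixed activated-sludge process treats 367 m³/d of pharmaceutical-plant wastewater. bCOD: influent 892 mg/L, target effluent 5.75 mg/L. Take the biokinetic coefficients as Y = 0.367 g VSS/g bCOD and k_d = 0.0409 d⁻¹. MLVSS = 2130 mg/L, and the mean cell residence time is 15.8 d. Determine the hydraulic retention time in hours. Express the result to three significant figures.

τ ≈ 35.2 h

Rearranging the biomass balance for a CMAS with decay, V = Y·Q·ΔS·θ_c / [X·(1+k_d θ_c)] = 0.367 × 367 × (892 − 5.75) × 15.8 / [2130 × (1 + 0.0409 × 15.8)] = 1.89×10^6 / 3506 = 537.9 m³.
HRT = V/Q = 537.9 m³ / 367 m³·d⁻¹ = 1.466 d × 24 = 35.17 h.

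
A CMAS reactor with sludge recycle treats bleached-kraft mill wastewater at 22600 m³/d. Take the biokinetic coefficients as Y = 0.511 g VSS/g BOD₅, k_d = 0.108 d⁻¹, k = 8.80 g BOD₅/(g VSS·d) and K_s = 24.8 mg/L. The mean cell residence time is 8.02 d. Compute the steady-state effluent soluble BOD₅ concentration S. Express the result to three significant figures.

S ≈ 1.35 mg/L

From the Monod/SRT balance for a CMAS, S = K_s·(1+k_d θ_c)/[θ_c·(Y k − k_d) − 1] = 24.8 × (1 + 0.108 × 8.02) / [8.02 × (0.511 × 8.80 − 0.108) − 1] = 46.28 / 34.20 = 1.353 mg/L.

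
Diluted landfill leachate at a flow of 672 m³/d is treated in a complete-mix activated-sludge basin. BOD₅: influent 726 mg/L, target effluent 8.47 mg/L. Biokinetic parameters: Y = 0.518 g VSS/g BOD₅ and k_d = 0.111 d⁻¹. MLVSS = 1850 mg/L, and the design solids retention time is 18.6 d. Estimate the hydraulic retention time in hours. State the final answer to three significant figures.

Rearranging the biomass balance for a CMAS with decay, V = Y·Q·ΔS·θ_c / [X·(1+k_d θ_c)] = 0.518 × 672 × (726 − 8.47) × 18.6 / [1850 × (1 + 0.111 × 18.6)] = 4.65×10^6 / 5670 = 819.4 m³.
τ = V/Q = 819.4/672 = 1.219 d, or 29.26 h.

τ ≈ 29.3 h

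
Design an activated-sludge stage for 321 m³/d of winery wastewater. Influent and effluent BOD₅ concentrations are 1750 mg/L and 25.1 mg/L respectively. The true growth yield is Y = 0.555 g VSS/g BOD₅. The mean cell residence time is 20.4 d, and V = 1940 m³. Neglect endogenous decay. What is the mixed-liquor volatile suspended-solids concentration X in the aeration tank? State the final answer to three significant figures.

X ≈ 3230 mg/L

X = Y·Q·ΔS·θ_c / V = 0.555 × 321 × (1750 − 25.1) × 20.4 / 1940 = 3231 mg/L.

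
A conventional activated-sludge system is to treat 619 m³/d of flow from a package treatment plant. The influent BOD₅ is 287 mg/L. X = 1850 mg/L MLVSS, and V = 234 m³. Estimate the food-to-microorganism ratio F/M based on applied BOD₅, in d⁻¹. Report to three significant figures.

F/M = applied load / biomass = Q·S₀/(V·X) = 619 × 287 / (234.0 × 1850) = 0.4104 d⁻¹.

F/M ≈ 0.410 d⁻¹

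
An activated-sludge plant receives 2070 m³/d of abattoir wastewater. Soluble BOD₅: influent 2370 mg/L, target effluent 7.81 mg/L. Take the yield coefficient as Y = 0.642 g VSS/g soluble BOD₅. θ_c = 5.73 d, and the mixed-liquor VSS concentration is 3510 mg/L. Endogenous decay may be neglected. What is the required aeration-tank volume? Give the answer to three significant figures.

V ≈ 5120 m³

With k_d = 0 the design equation reduces to V = Y Q (S₀−S) θ_c / X = 0.642 × 2070 × (2370 − 7.81) × 5.73 / 3510 = 5125 m³.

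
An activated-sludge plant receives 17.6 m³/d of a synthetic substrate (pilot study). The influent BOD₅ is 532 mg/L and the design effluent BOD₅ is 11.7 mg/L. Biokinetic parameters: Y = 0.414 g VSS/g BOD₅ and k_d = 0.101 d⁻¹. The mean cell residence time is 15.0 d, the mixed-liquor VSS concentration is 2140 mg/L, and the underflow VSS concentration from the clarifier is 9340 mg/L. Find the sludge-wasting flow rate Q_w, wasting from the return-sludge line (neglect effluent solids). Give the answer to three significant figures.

Q_w ≈ 0.161 m³/d

Rearranging the biomass balance for a CMAS with decay, V = Y·Q·ΔS·θ_c / [X·(1+k_d θ_c)] = 0.414 × 17.6 × (532 − 11.7) × 15.0 / [2140 × (1 + 0.101 × 15.0)] = 5.69×10^4 / 5382 = 10.57 m³.
θ_c = V·X/(Q_w·X_r) when wasting from the recycle, so Q_w = V·X/(θ_c·X_r) = 10.57 × 2140 / (15.0 × 9340) = 0.1614 m³/d.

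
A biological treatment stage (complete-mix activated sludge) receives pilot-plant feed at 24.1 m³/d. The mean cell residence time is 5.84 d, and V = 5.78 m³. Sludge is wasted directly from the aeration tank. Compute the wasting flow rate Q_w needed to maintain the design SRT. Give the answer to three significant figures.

Q_w ≈ 0.990 m³/d

Wasting from the aeration tank: Q_w = V / θ_c = 5.780 / 5.84 = 0.9897 m³/d.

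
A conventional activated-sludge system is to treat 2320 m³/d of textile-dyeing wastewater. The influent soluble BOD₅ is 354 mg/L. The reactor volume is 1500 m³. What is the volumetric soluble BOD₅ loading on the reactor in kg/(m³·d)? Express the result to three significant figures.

L_v ≈ 0.548 kg soluble BOD₅/(m³·d)

Volumetric loading L_v = Q·S₀ / V = 2320 × 354 g/m³ / 1500 m³ = 547.5 g/(m³·d) = 0.5475 kg soluble BOD₅/(m³·d).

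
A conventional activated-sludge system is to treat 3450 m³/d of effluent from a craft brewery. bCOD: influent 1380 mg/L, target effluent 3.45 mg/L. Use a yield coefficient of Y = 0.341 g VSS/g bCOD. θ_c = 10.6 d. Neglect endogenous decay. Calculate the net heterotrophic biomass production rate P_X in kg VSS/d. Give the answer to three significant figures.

P_X ≈ 1620 kg VSS/d

No decay correction is needed, so Y_obs = Y = 0.341.
Substrate removed = Q·(S₀ − S) = 3450 m³/d × (1380 − 3.45) g/m³ = 4.75×10^6 g/d = 4749 kg/d.
Net biomass production P_X = Y_obs × Q·(S₀ − S) = 0.3410 × 4749 = 1619 kg VSS/d.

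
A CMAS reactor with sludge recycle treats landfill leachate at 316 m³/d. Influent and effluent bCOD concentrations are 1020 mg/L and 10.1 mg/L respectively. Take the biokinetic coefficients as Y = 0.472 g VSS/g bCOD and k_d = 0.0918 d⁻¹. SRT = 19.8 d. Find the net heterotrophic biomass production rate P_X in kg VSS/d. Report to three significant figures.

P_X ≈ 53.5 kg VSS/d

The observed yield is Y_obs = Y/(1 + k_d·θ_c) = 0.472 / (1 + 0.0918 × 19.8) = 0.472 / 2.818 = 0.1675 g VSS per g bCOD removed.
Mass of bCOD removed per day: Q(S₀ − S) = 316 × 1010 g/m³ = 319.1 kg/d.
Biomass produced: P_X = Y_obs·Q·ΔS = 0.1675 × 319.1 ≈ 53.46 kg VSS/d.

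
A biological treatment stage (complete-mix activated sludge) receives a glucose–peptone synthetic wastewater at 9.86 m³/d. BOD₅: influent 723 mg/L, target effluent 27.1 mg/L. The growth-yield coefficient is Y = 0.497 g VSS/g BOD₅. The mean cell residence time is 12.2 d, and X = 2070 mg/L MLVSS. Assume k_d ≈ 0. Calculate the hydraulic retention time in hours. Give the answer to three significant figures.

τ ≈ 48.9 h

With k_d = 0 the design equation reduces to V = Y Q (S₀−S) θ_c / X = 0.497 × 9.86 × (723 − 27.1) × 12.2 / 2070 = 20.10 m³.
HRT = V/Q = 20.10 m³ / 9.86 m³·d⁻¹ = 2.038 d × 24 = 48.92 h.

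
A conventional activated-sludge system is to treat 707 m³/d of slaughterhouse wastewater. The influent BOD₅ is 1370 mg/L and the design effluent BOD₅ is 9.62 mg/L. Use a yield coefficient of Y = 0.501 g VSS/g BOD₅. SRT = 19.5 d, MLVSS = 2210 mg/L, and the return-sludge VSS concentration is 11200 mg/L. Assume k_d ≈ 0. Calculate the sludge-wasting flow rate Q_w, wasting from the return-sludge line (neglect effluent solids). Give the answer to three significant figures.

Q_w ≈ 43.0 m³/d

Biomass mass balance (decay neglected): V·X = Y·Q·(S₀ − S)·θ_c, so V = 0.501 × 707 × (1370 − 9.62) × 19.5 / 2210 = 4252 m³.
Wasting from the return line (neglecting effluent solids): Q_w = V·X / (θ_c·X_r) = 4252 × 2210 / (19.5 × 11200) = 43.02 m³/d.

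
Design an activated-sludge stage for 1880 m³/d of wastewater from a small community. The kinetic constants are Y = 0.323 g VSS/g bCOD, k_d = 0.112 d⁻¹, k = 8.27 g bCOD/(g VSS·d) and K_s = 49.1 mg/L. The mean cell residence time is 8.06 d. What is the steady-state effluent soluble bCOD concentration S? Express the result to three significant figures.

Effluent substrate depends only on kinetics and SRT: S = K_s(1 + k_d θ_c) / [θ_c(Yk − k_d) − 1] = 49.1 × (1 + 0.112 × 8.06) / [8.06 × (0.323 × 8.27 − 0.112) − 1] = 93.42 / 19.63 = 4.760 mg/L.

S ≈ 4.76 mg/L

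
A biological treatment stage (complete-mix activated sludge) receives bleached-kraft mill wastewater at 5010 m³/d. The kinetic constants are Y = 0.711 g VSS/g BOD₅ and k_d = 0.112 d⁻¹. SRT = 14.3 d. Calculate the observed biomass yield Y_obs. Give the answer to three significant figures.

The observed yield is Y_obs = Y/(1 + k_d·θ_c) = 0.711 / (1 + 0.112 × 14.3) = 0.711 / 2.602 = 0.2733 g VSS per g BOD₅ removed.

Y_obs ≈ 0.273 g VSS/g BOD₅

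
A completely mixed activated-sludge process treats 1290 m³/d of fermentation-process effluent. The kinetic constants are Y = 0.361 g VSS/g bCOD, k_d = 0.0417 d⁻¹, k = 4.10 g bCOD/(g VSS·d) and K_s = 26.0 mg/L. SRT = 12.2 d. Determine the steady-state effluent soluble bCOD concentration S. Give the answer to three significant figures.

For a completely mixed reactor with recycle the Lawrence–McCarty relation gives S = K_s·(1 + k_d·θ_c) / [θ_c·(Y·k − k_d) − 1] = 26.0 × (1 + 0.0417 × 12.2) / [12.2 × (0.361 × 4.10 − 0.0417) − 1] = 39.23 / 16.55 = 2.370 mg/L.

S ≈ 2.37 mg/L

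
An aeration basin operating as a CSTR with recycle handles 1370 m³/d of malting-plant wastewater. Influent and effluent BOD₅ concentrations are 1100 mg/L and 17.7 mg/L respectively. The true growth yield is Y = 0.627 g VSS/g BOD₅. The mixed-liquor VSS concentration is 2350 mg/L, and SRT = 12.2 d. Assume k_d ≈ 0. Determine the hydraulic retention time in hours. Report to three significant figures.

Biomass mass balance (decay neglected): V·X = Y·Q·(S₀ − S)·θ_c, so V = 0.627 × 1370 × (1100 − 17.7) × 12.2 / 2350 = 4826 m³.
τ = V/Q = 4826/1370 = 3.523 d, or 84.55 h.

τ ≈ 84.6 h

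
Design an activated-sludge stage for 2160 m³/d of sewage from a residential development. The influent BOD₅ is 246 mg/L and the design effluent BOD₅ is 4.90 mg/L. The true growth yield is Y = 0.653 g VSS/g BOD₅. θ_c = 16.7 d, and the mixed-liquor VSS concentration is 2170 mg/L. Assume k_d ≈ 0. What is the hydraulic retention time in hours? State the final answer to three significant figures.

τ ≈ 29.1 h

With k_d = 0 the design equation reduces to V = Y Q (S₀−S) θ_c / X = 0.653 × 2160 × (246 − 4.90) × 16.7 / 2170 = 2617 m³.
HRT = V/Q = 2617 m³ / 2160 m³·d⁻¹ = 1.212 d × 24 = 29.08 h.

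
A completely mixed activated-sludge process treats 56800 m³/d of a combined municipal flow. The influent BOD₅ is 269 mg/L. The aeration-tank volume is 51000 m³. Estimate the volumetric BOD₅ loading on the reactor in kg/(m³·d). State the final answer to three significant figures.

Volumetric loading L_v = Q·S₀ / V = 56800 × 269 g/m³ / 51000 m³ = 299.6 g/(m³·d) = 0.2996 kg BOD₅/(m³·d).

L_v ≈ 0.300 kg BOD₅/(m³·d)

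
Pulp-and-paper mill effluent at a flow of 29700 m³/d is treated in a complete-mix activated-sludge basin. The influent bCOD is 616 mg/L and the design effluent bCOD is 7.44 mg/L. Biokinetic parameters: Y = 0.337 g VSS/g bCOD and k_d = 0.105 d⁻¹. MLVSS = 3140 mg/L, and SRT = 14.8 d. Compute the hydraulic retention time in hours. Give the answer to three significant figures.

τ ≈ 9.08 h

From the SRT design equation V = Y Q (S₀−S) θ_c / [X (1 + k_d θ_c)] = 0.337 × 29700 × (616 − 7.44) × 14.8 / [3140 × (1 + 0.105 × 14.8)] = 9.01×10^7 / 8020 = 11241 m³.
Hydraulic retention time τ = V/Q = 11241 / 29700 = 0.3785 d = 9.084 h.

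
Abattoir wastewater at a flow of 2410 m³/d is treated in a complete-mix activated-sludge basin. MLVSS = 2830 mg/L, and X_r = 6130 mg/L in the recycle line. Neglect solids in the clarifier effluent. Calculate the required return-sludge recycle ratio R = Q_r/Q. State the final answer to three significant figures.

R ≈ 0.858

R = Q_r/Q = X/(X_r − X) = 2830 / (6130 − 2830) = 0.8576.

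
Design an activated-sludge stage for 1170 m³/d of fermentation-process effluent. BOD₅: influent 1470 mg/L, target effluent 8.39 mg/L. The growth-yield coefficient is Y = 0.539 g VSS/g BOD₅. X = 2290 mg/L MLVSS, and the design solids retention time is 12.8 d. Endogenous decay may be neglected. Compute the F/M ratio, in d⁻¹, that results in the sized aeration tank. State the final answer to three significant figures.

F/M ≈ 0.146 d⁻¹

V·X = Y·Q·ΔS·θ_c gives V = 0.539 × 1170 × (1470 − 8.39) × 12.8 / 2290 = 5152 m³.
Food-to-microorganism ratio F/M = Q S₀ / (V X) = 1170 × 1470 / (5152 × 2290) = 0.1458 d⁻¹.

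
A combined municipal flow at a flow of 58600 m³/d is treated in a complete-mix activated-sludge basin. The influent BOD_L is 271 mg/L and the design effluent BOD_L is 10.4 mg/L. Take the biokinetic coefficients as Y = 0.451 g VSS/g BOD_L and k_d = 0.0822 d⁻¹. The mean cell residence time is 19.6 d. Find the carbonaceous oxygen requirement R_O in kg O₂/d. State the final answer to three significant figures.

R_O ≈ 11500 kg O₂/d

Correct the yield for decay: Y_obs = Y/(1 + k_d θ_c) = 0.451 / (1 + 0.0822 × 19.6) = 0.451 / 2.611 = 0.1727.
Q·(S₀ − S) = 58600 × (271 − 10.4) × 10⁻³ = 15271 kg/d removed.
Biomass synthesised: P_X = Y_obs × 15271 = 2638 kg VSS/d.
Carbonaceous O₂ demand = substrate oxidised − cell-mass equivalent = 15271 − 1.42 × 2638 = 11526 kg O₂/d.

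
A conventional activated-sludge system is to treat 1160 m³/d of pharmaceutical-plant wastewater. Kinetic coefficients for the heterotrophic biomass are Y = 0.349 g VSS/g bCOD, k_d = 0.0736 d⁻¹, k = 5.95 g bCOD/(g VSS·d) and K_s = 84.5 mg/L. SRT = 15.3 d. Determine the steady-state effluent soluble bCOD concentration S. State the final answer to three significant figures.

For a completely mixed reactor with recycle the Lawrence–McCarty relation gives S = K_s·(1 + k_d·θ_c) / [θ_c·(Y·k − k_d) − 1] = 84.5 × (1 + 0.0736 × 15.3) / [15.3 × (0.349 × 5.95 − 0.0736) − 1] = 179.7 / 29.65 = 6.060 mg/L.

S ≈ 6.06 mg/L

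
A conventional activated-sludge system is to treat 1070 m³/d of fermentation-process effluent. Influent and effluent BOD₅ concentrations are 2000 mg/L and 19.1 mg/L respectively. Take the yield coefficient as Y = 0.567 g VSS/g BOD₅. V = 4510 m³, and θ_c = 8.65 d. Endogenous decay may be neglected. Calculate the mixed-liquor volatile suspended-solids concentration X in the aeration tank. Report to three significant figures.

X ≈ 2300 mg/L

Without decay, X = Y Q (S₀−S) θ_c / V = 0.567 × 1070 × (2000 − 19.1) × 8.65 / 4510 = 2305 mg/L.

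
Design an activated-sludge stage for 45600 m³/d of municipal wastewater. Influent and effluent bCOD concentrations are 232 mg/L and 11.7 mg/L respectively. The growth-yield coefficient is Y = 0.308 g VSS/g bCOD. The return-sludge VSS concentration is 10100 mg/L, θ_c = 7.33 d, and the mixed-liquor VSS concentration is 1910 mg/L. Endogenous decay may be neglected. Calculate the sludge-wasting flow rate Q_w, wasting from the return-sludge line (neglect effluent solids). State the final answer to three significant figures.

Q_w ≈ 306 m³/d

Biomass mass balance (decay neglected): V·X = Y·Q·(S₀ − S)·θ_c, so V = 0.308 × 45600 × (232 − 11.7) × 7.33 / 1910 = 11874 m³.
θ_c = V·X/(Q_w·X_r) when wasting from the recycle, so Q_w = V·X/(θ_c·X_r) = 11874 × 1910 / (7.33 × 10100) = 306.3 m³/d.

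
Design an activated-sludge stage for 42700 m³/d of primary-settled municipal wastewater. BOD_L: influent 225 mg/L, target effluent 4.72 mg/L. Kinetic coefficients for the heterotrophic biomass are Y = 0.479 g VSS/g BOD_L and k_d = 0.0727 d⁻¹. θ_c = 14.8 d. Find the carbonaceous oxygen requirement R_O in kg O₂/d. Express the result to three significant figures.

R_O ≈ 6320 kg O₂/d

Observed yield with endogenous decay: Y_obs = Y / (1 + k_d·θ_c) = 0.479 / (1 + 0.0727 × 14.8) = 0.479 / 2.076 = 0.2307 g VSS/g BOD_L.
ΔS = 225 − 4.72 = 220.3 mg/L, so the substrate removal rate is 42700 × 220.3/1000 = 9406 kg BOD_L/d.
Biomass synthesised: P_X = Y_obs × 9406 = 2170 kg VSS/d.
R_O = Q·ΔS − 1.42 P_X = 9406 − 3082 = 6324 kg O₂/d.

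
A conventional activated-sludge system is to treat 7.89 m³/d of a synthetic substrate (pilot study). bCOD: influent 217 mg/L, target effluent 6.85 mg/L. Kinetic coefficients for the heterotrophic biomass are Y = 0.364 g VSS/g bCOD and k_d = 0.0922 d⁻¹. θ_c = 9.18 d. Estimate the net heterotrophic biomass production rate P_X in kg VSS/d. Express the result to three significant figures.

Correct the yield for decay: Y_obs = Y/(1 + k_d θ_c) = 0.364 / (1 + 0.0922 × 9.18) = 0.364 / 1.846 = 0.1971.
Q·(S₀ − S) = 7.89 × (217 − 6.85) × 10⁻³ = 1.658 kg/d removed.
So the net sludge growth is P_X = 0.1971 × 1.658 = 0.3269 kg VSS/d.

P_X ≈ 0.327 kg VSS/d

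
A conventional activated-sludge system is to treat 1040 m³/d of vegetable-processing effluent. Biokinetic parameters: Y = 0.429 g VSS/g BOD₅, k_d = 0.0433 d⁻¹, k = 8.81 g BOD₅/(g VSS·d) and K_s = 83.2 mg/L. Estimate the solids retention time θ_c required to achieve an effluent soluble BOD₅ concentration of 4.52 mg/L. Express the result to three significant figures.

θ_c ≈ 6.60 d

At the target effluent, Y k S/(K_s+S) = 0.429×8.81×4.52/87.72 = 0.1947 d⁻¹.
Then 1/θ_c = μ − k_d = 0.1947 − 0.0433 = 0.1514 d⁻¹, giving θ_c = 6.603 d.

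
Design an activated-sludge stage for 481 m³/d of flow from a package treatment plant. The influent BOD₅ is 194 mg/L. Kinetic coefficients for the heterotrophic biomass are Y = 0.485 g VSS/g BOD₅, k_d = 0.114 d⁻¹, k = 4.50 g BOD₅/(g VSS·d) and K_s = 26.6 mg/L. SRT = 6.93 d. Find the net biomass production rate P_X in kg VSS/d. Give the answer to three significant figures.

P_X ≈ 24.8 kg VSS/d

Effluent substrate depends only on kinetics and SRT: S = K_s(1 + k_d θ_c) / [θ_c(Yk − k_d) − 1] = 26.6 × (1 + 0.114 × 6.93) / [6.93 × (0.485 × 4.50 − 0.114) − 1] = 47.61 / 13.33 = 3.571 mg/L.
Correct the yield for decay: Y_obs = Y/(1 + k_d θ_c) = 0.485 / (1 + 0.114 × 6.93) = 0.485 / 1.790 = 0.2709.
Q·(S₀ − S) = 481 × (194 − 3.57) × 10⁻³ = 91.60 kg/d removed.
So the net sludge growth is P_X = 0.2709 × 91.60 = 24.82 kg VSS/d.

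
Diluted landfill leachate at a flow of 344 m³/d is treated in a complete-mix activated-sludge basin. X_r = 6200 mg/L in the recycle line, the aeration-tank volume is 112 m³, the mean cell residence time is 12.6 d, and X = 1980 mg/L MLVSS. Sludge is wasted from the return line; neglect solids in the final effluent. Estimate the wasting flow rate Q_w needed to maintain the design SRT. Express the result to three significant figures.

Q_w ≈ 2.84 m³/d

Q_w = (V·X)/(θ_c X_r) = 112.0 × 1980 / (12.6 × 6200) = 2.839 m³/d.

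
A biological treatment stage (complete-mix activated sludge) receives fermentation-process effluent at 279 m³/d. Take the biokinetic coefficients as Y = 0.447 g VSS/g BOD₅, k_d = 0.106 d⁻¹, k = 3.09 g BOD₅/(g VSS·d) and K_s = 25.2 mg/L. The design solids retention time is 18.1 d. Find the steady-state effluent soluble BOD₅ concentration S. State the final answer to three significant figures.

S ≈ 3.33 mg/L

From the Monod/SRT balance for a CMAS, S = K_s·(1+k_d θ_c)/[θ_c·(Y k − k_d) − 1] = 25.2 × (1 + 0.106 × 18.1) / [18.1 × (0.447 × 3.09 − 0.106) − 1] = 73.55 / 22.08 = 3.331 mg/L.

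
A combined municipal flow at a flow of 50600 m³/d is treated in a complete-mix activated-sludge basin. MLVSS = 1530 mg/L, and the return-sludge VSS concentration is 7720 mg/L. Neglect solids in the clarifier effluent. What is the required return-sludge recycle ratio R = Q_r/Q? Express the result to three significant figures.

R = Q_r/Q = X/(X_r − X) = 1530 / (7720 − 1530) = 0.2472.

R ≈ 0.247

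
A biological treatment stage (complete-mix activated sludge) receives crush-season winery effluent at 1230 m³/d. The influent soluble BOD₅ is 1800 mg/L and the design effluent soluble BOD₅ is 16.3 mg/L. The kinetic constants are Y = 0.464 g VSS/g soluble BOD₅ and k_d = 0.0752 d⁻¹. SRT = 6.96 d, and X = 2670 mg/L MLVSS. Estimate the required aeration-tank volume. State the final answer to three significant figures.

V ≈ 1740 m³

From the SRT design equation V = Y Q (S₀−S) θ_c / [X (1 + k_d θ_c)] = 0.464 × 1230 × (1800 − 16.3) × 6.96 / [2670 × (1 + 0.0752 × 6.96)] = 7.09×10^6 / 4067 = 1742 m³.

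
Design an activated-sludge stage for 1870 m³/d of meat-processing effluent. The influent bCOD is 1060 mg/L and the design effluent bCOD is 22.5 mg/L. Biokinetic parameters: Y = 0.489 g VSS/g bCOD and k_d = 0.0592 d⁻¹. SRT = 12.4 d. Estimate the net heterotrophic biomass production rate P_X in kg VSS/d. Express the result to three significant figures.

P_X ≈ 547 kg VSS/d

The observed yield is Y_obs = Y/(1 + k_d·θ_c) = 0.489 / (1 + 0.0592 × 12.4) = 0.489 / 1.734 = 0.2820 g VSS per g bCOD removed.
Substrate removed = Q·(S₀ − S) = 1870 m³/d × (1060 − 22.5) g/m³ = 1.94×10^6 g/d = 1940 kg/d.
P_X = Y_obs · Q(S₀ − S) = 0.2820 × 1940 = 547.1 kg VSS/d.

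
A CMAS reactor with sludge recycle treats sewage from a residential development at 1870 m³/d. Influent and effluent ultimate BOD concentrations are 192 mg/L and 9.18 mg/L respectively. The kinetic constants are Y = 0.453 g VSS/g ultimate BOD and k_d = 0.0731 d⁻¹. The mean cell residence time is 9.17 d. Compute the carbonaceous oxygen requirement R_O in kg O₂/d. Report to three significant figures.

R_O ≈ 210 kg O₂/d

The observed yield is Y_obs = Y/(1 + k_d·θ_c) = 0.453 / (1 + 0.0731 × 9.17) = 0.453 / 1.670 = 0.2712 g VSS per g ultimate BOD removed.
Q·(S₀ − S) = 1870 × (192 − 9.18) × 10⁻³ = 341.9 kg/d removed.
Net sludge production P_X = 0.2712 × 341.9 = 92.72 kg VSS/d.
R_O = Q·(S₀ − S) − 1.42·P_X = 341.9 − 1.42 × 92.72 = 210.2 kg O₂/d.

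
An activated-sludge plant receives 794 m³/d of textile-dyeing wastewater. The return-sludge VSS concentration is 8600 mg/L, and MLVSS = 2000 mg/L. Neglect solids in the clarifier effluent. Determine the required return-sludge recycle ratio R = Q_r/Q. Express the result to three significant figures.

R ≈ 0.303

Solids balance on the clarifier gives (1+R)X = R·X_r, so R = X/(X_r − X) = 2000 / (8600 − 2000) = 0.3030.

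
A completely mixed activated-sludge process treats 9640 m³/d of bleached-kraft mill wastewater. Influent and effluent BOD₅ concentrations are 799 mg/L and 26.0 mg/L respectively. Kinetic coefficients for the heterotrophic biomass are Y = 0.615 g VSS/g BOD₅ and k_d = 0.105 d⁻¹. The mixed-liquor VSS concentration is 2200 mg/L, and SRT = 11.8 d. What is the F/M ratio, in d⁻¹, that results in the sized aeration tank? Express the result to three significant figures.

F/M ≈ 0.319 d⁻¹

From the SRT design equation V = Y Q (S₀−S) θ_c / [X (1 + k_d θ_c)] = 0.615 × 9640 × (799 − 26.0) × 11.8 / [2200 × (1 + 0.105 × 11.8)] = 5.41×10^7 / 4926 = 10978 m³.
F/M = Q·S₀ / (V·X) = 9640 × 799 / (10978 × 2200) = 0.3189 g BOD₅·(g VSS·d)⁻¹.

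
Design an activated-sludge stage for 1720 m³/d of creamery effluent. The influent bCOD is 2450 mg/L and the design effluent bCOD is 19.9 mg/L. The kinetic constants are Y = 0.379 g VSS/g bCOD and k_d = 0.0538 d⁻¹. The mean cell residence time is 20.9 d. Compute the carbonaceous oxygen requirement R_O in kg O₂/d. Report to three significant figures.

R_O ≈ 3120 kg O₂/d

Y_obs = Y / (1 + k_d θ_c) = 0.379 / (1 + 0.0538 × 20.9) = 0.379 / 2.124 = 0.1784.
Mass of bCOD removed per day: Q(S₀ − S) = 1720 × 2430 g/m³ = 4180 kg/d.
Net sludge production P_X = 0.1784 × 4180 = 745.7 kg VSS/d.
R_O = Q·ΔS − 1.42 P_X = 4180 − 1059 = 3121 kg O₂/d.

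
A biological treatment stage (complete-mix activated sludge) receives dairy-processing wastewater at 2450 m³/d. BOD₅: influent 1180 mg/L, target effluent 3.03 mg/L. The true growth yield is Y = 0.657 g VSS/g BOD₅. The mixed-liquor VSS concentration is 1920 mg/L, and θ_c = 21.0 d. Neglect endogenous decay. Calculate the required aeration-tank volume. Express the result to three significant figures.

V ≈ 20700 m³

Biomass mass balance (decay neglected): V·X = Y·Q·(S₀ − S)·θ_c, so V = 0.657 × 2450 × (1180 − 3.03) × 21.0 / 1920 = 20721 m³.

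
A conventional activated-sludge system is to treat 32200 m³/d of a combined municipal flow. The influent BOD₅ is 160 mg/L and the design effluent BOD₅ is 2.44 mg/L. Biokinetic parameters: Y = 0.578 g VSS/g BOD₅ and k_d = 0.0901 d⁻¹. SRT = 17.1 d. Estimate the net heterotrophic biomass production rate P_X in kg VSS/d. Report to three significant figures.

Y_obs = Y / (1 + k_d θ_c) = 0.578 / (1 + 0.0901 × 17.1) = 0.578 / 2.541 = 0.2275.
Q·(S₀ − S) = 32200 × (160 − 2.44) × 10⁻³ = 5073 kg/d removed.
So the net sludge growth is P_X = 0.2275 × 5073 = 1154 kg VSS/d.

P_X ≈ 1150 kg VSS/d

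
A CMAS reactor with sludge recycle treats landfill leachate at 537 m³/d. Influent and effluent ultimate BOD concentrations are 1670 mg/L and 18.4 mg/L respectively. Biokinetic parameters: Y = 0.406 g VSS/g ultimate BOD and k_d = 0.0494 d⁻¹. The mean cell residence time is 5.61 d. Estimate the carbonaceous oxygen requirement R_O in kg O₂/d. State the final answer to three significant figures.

R_O ≈ 487 kg O₂/d

Y_obs = Y / (1 + k_d θ_c) = 0.406 / (1 + 0.0494 × 5.61) = 0.406 / 1.277 = 0.3179.
Mass of ultimate BOD removed per day: Q(S₀ − S) = 537 × 1652 g/m³ = 886.9 kg/d.
Net sludge production P_X = 0.3179 × 886.9 = 281.9 kg VSS/d.
Carbonaceous O₂ demand = substrate oxidised − cell-mass equivalent = 886.9 − 1.42 × 281.9 = 486.5 kg O₂/d.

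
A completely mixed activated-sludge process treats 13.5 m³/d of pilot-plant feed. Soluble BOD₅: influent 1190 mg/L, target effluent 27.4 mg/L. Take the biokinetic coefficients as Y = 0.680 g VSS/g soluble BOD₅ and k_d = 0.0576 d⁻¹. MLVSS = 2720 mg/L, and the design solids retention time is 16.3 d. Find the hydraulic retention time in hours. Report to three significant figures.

τ ≈ 58.6 h

Rearranging the biomass balance for a CMAS with decay, V = Y·Q·ΔS·θ_c / [X·(1+k_d θ_c)] = 0.680 × 13.5 × (1190 − 27.4) × 16.3 / [2720 × (1 + 0.0576 × 16.3)] = 1.74×10^5 / 5274 = 32.99 m³.
Hydraulic retention time τ = V/Q = 32.99 / 13.5 = 2.443 d = 58.64 h.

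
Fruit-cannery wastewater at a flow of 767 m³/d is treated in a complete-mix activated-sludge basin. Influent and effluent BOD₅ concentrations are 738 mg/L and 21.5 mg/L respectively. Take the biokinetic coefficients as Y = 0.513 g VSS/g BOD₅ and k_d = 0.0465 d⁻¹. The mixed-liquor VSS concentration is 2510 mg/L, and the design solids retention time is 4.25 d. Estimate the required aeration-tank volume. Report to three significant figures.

V ≈ 399 m³

Rearranging the biomass balance for a CMAS with decay, V = Y·Q·ΔS·θ_c / [X·(1+k_d θ_c)] = 0.513 × 767 × (738 − 21.5) × 4.25 / [2510 × (1 + 0.0465 × 4.25)] = 1.2×10^6 / 3006 = 398.6 m³.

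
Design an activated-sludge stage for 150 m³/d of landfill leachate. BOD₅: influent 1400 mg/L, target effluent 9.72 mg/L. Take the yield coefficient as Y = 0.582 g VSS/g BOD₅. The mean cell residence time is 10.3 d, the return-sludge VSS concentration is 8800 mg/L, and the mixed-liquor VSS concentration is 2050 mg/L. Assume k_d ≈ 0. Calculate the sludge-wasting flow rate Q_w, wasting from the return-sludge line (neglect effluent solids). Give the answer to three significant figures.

Q_w ≈ 13.8 m³/d

With k_d = 0 the design equation reduces to V = Y Q (S₀−S) θ_c / X = 0.582 × 150 × (1400 − 9.72) × 10.3 / 2050 = 609.8 m³.
Wasting from the return line (neglecting effluent solids): Q_w = V·X / (θ_c·X_r) = 609.8 × 2050 / (10.3 × 8800) = 13.79 m³/d.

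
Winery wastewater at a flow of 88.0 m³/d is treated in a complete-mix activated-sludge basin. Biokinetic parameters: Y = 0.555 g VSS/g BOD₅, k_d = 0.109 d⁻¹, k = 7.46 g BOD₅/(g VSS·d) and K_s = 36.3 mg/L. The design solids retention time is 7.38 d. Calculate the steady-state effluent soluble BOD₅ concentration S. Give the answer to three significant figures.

S ≈ 2.28 mg/L

From the Monod/SRT balance for a CMAS, S = K_s·(1+k_d θ_c)/[θ_c·(Y k − k_d) − 1] = 36.3 × (1 + 0.109 × 7.38) / [7.38 × (0.555 × 7.46 − 0.109) − 1] = 65.50 / 28.75 = 2.278 mg/L.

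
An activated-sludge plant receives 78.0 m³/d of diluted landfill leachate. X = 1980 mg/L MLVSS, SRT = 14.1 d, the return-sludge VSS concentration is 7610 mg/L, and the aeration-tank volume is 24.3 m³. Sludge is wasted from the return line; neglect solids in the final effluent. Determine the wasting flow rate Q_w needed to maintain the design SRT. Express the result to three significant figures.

θ_c = V·X/(Q_w·X_r) when wasting from the recycle, so Q_w = V·X/(θ_c·X_r) = 24.30 × 1980 / (14.1 × 7610) = 0.4484 m³/d.

Q_w ≈ 0.448 m³/d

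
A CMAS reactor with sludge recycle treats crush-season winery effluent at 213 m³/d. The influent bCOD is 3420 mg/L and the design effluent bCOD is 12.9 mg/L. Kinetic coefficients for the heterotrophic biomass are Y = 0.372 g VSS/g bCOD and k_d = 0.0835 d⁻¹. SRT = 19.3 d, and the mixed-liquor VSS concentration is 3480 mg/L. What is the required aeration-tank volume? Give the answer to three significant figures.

V ≈ 573 m³

Steady-state biomass mass balance: V·X·(1 + k_d·θ_c) = Y·Q·(S₀ − S)·θ_c, so V = 0.372 × 213 × (3420 − 12.9) × 19.3 / [3480 × (1 + 0.0835 × 19.3)] = 5.21×10^6 / 9088 = 573.3 m³.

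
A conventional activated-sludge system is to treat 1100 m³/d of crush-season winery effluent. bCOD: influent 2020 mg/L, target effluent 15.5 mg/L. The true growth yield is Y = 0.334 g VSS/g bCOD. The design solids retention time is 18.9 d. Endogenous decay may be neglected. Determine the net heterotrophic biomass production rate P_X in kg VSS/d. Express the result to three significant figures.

With endogenous decay neglected, the observed yield equals the true yield: Y_obs = Y = 0.334 g VSS/g bCOD.
ΔS = 2020 − 15.5 = 2004 mg/L, so the substrate removal rate is 1100 × 2004/1000 = 2205 kg bCOD/d.
Biomass produced: P_X = Y_obs·Q·ΔS = 0.3340 × 2205 ≈ 736.5 kg VSS/d.

P_X ≈ 736 kg VSS/d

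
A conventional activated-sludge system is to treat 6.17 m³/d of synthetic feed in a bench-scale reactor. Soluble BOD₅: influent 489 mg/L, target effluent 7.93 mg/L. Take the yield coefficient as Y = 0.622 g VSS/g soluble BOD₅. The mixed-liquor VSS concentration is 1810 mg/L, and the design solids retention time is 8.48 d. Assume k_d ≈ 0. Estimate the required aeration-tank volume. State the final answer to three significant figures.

Biomass mass balance (decay neglected): V·X = Y·Q·(S₀ − S)·θ_c, so V = 0.622 × 6.17 × (489 − 7.93) × 8.48 / 1810 = 8.650 m³.

V ≈ 8.65 m³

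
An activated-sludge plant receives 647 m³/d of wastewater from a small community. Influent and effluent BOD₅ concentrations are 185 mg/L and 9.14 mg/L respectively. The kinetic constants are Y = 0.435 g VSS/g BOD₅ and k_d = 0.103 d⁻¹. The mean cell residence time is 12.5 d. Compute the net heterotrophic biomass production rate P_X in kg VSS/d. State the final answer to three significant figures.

P_X ≈ 21.6 kg VSS/d

Observed yield with endogenous decay: Y_obs = Y / (1 + k_d·θ_c) = 0.435 / (1 + 0.103 × 12.5) = 0.435 / 2.287 = 0.1902 g VSS/g BOD₅.
Substrate removed = Q·(S₀ − S) = 647 m³/d × (185 − 9.14) g/m³ = 1.14×10^5 g/d = 113.8 kg/d.
P_X = Y_obs · Q(S₀ − S) = 0.1902 × 113.8 = 21.64 kg VSS/d.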